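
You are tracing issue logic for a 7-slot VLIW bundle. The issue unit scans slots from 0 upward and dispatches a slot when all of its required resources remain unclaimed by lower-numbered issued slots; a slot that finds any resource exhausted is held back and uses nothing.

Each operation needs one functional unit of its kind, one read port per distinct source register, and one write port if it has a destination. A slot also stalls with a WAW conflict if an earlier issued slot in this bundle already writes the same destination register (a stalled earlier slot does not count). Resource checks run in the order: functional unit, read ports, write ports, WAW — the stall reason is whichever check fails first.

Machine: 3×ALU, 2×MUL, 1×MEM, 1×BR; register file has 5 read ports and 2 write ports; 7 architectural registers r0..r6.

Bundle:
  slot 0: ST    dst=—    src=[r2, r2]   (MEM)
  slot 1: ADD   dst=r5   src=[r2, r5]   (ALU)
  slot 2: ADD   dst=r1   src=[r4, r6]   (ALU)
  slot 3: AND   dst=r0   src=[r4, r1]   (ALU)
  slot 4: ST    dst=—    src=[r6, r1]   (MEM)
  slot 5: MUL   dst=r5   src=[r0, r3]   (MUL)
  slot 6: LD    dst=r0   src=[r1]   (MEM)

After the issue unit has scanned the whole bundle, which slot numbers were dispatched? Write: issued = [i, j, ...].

issued = [0, 1, 2]

  0. MEM ⇒ go  {3A/2Mu/0Ld/1B | 4r 2w}
  1. ALU→r5 ⇒ go  {2A/2Mu/0Ld/1B | 2r 1w}
  2. ALU→r1 ⇒ go  {1A/2Mu/0Ld/1B | 0r 0w}
  3. ALU→r0 ⇒ no(RD_PORT)  {1A/2Mu/0Ld/1B | 0r 0w}
  4. MEM ⇒ no(FU)  {1A/2Mu/0Ld/1B | 0r 0w}
  5. MUL→r5 ⇒ no(RD_PORT)  {1A/2Mu/0Ld/1B | 0r 0w}
  6. MEM→r0 ⇒ no(FU)  {1A/2Mu/0Ld/1B | 0r 0w}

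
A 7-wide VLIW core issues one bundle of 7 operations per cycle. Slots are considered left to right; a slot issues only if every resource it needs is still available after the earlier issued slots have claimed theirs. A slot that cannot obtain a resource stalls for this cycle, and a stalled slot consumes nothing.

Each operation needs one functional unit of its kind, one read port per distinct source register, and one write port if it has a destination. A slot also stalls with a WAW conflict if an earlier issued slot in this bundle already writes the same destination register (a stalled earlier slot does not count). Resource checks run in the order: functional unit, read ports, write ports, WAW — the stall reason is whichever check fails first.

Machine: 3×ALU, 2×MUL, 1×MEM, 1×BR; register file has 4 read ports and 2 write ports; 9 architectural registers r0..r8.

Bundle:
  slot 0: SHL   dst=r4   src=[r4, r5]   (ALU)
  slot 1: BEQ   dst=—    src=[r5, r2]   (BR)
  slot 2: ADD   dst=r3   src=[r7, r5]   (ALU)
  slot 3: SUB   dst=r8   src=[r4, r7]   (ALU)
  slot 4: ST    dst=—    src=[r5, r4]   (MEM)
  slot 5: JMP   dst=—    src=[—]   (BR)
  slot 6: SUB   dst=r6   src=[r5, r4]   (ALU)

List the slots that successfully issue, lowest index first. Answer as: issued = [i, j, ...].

issued = [0, 1]

  0. ALU→r4 ⇒ go  {2A/2Mu/1Ld/1B | 2r 1w}
  1. BR ⇒ go  {2A/2Mu/1Ld/0B | 0r 1w}
  2. ALU→r3 ⇒ no(RD_PORT)  {2A/2Mu/1Ld/0B | 0r 1w}
  3. ALU→r8 ⇒ no(RD_PORT)  {2A/2Mu/1Ld/0B | 0r 1w}
  4. MEM ⇒ no(RD_PORT)  {2A/2Mu/1Ld/0B | 0r 1w}
  5. BR ⇒ no(FU)  {2A/2Mu/1Ld/0B | 0r 1w}
  6. ALU→r6 ⇒ no(RD_PORT)  {2A/2Mu/1Ld/0B | 0r 1w}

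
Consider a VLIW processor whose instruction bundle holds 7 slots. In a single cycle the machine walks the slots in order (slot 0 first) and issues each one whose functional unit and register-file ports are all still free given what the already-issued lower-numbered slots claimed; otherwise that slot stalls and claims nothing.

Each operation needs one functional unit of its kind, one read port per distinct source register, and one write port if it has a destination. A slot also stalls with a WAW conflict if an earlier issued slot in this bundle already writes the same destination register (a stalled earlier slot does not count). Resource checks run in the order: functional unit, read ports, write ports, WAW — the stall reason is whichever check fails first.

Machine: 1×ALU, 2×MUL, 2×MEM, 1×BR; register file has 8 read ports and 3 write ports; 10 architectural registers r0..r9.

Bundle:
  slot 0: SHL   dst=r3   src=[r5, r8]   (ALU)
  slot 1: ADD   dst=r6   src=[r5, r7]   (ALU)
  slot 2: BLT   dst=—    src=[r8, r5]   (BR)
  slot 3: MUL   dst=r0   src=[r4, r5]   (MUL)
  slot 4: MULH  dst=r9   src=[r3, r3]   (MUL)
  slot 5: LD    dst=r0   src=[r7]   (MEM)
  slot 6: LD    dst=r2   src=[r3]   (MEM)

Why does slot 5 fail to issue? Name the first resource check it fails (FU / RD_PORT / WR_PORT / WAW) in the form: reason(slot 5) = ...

#0 ALU src=r5,r8 dispatched  <A:0 Mu:2 Ld:2 B:1 rd:6 wr:2>
#1 ALU src=r5,r7 held:FU  <A:0 Mu:2 Ld:2 B:1 rd:6 wr:2>
#2 BR src=r8,r5 dispatched  <A:0 Mu:2 Ld:2 B:0 rd:4 wr:2>
#3 MUL src=r4,r5 dispatched  <A:0 Mu:1 Ld:2 B:0 rd:2 wr:1>
#4 MUL src=r3,r3 dispatched  <A:0 Mu:0 Ld:2 B:0 rd:1 wr:0>
#5 MEM src=r7 held:WR_PORT  <A:0 Mu:0 Ld:2 B:0 rd:1 wr:0>
#6 MEM src=r3 held:WR_PORT  <A:0 Mu:0 Ld:2 B:0 rd:1 wr:0>

reason(slot 5) = WR_PORT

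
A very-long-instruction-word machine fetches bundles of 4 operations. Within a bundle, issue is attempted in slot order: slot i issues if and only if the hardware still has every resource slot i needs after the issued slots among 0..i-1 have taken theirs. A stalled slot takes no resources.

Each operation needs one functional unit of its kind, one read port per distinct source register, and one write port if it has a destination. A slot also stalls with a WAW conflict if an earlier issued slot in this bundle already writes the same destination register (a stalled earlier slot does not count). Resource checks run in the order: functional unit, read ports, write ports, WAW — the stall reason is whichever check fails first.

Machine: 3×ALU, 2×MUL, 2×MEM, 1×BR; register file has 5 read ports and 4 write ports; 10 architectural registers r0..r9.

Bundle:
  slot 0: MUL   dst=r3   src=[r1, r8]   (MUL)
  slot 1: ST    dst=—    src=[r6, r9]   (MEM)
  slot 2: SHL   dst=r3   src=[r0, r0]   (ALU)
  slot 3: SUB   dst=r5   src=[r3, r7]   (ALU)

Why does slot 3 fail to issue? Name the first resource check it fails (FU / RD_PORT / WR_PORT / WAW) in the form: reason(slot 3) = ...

  0. MUL→r3 ⇒ go  {3A/1Mu/2Ld/1B | 3r 3w}
  1. MEM ⇒ go  {3A/1Mu/1Ld/1B | 1r 3w}
  2. ALU→r3 ⇒ no(WAW)  {3A/1Mu/1Ld/1B | 1r 3w}
  3. ALU→r5 ⇒ no(RD_PORT)  {3A/1Mu/1Ld/1B | 1r 3w}

reason(slot 3) = RD_PORT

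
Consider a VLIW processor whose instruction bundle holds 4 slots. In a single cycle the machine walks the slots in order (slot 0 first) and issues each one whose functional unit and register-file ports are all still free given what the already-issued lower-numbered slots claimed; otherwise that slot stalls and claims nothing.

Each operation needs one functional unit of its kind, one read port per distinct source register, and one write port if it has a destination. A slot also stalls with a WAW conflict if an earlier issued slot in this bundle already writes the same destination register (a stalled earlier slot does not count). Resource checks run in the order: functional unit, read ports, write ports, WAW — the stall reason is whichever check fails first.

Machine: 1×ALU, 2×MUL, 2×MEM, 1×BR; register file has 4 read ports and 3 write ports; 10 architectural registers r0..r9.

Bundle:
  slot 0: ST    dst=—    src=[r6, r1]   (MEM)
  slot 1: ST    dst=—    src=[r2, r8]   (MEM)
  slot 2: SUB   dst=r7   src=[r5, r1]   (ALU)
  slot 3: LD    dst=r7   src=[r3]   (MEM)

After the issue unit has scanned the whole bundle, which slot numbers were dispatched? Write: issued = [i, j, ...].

#0 MEM src=r6,r1 dispatched  <A:1 Mu:2 Ld:1 B:1 rd:2 wr:3>
#1 MEM src=r2,r8 dispatched  <A:1 Mu:2 Ld:0 B:1 rd:0 wr:3>
#2 ALU src=r5,r1 held:RD_PORT  <A:1 Mu:2 Ld:0 B:1 rd:0 wr:3>
#3 MEM src=r3 held:FU  <A:1 Mu:2 Ld:0 B:1 rd:0 wr:3>

issued = [0, 1]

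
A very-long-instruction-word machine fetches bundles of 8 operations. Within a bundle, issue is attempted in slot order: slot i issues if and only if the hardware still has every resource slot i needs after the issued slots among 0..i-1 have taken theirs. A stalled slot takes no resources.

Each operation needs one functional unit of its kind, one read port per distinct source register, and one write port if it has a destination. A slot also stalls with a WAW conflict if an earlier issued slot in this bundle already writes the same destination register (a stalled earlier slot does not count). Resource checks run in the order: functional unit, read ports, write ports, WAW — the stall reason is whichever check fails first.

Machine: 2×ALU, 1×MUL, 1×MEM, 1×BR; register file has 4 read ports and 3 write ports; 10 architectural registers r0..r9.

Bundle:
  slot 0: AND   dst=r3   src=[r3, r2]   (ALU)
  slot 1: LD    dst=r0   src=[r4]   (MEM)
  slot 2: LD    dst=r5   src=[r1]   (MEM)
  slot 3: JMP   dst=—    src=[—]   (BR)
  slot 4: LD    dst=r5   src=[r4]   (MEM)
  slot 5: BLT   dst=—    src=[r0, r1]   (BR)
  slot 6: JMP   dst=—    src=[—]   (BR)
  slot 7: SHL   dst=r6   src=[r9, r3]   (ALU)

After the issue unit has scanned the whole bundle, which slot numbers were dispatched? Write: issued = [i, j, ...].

slot 0 (ALU): ISSUE — free A1,Mu1,Ld1,B1 rp2 wp2
slot 1 (MEM): ISSUE — free A1,Mu1,Ld0,B1 rp1 wp1
slot 2 (MEM): stall FU — free A1,Mu1,Ld0,B1 rp1 wp1
slot 3 (BR): ISSUE — free A1,Mu1,Ld0,B0 rp1 wp1
slot 4 (MEM): stall FU — free A1,Mu1,Ld0,B0 rp1 wp1
slot 5 (BR): stall FU — free A1,Mu1,Ld0,B0 rp1 wp1
slot 6 (BR): stall FU — free A1,Mu1,Ld0,B0 rp1 wp1
slot 7 (ALU): stall RD_PORT — free A1,Mu1,Ld0,B0 rp1 wp1

issued = [0, 1, 3]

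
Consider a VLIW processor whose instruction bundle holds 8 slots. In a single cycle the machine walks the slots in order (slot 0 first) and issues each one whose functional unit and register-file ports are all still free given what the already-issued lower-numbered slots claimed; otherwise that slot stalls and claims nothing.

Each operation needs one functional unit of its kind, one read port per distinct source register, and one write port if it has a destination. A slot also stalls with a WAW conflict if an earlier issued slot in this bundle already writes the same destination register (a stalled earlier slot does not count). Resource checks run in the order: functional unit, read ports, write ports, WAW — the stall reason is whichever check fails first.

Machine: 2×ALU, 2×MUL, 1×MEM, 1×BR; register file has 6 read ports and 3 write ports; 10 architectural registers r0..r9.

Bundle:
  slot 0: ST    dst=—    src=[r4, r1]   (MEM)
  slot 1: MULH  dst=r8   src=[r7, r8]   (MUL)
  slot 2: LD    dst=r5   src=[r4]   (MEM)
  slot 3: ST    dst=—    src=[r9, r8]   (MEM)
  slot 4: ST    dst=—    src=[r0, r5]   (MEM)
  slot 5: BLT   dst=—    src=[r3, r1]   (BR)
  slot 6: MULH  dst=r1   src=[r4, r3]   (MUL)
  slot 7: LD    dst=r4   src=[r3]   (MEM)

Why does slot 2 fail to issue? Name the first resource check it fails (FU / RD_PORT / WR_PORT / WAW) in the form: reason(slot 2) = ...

reason(slot 2) = FU

#0 MEM src=r4,r1 dispatched  <A:2 Mu:2 Ld:0 B:1 rd:4 wr:3>
#1 MUL src=r7,r8 dispatched  <A:2 Mu:1 Ld:0 B:1 rd:2 wr:2>
#2 MEM src=r4 held:FU  <A:2 Mu:1 Ld:0 B:1 rd:2 wr:2>
#3 MEM src=r9,r8 held:FU  <A:2 Mu:1 Ld:0 B:1 rd:2 wr:2>
#4 MEM src=r0,r5 held:FU  <A:2 Mu:1 Ld:0 B:1 rd:2 wr:2>
#5 BR src=r3,r1 dispatched  <A:2 Mu:1 Ld:0 B:0 rd:0 wr:2>
#6 MUL src=r4,r3 held:RD_PORT  <A:2 Mu:1 Ld:0 B:0 rd:0 wr:2>
#7 MEM src=r3 held:FU  <A:2 Mu:1 Ld:0 B:0 rd:0 wr:2>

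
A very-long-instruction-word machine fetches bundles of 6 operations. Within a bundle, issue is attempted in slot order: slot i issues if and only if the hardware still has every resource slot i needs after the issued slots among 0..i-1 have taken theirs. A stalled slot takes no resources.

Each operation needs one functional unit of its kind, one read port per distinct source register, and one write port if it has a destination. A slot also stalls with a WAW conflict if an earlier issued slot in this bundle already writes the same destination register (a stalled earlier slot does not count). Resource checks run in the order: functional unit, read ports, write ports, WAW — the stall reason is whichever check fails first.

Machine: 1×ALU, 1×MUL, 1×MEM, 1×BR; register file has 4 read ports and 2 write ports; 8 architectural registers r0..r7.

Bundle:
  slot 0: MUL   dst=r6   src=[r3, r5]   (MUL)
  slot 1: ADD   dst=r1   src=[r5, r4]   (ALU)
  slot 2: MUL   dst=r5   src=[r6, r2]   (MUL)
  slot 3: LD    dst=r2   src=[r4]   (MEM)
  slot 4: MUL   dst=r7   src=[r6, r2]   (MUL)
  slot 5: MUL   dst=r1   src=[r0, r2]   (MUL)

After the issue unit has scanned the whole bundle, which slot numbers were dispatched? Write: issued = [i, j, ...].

issued = [0, 1]

#0 MUL src=r3,r5 dispatched  <A:1 Mu:0 Ld:1 B:1 rd:2 wr:1>
#1 ALU src=r5,r4 dispatched  <A:0 Mu:0 Ld:1 B:1 rd:0 wr:0>
#2 MUL src=r6,r2 held:FU  <A:0 Mu:0 Ld:1 B:1 rd:0 wr:0>
#3 MEM src=r4 held:RD_PORT  <A:0 Mu:0 Ld:1 B:1 rd:0 wr:0>
#4 MUL src=r6,r2 held:FU  <A:0 Mu:0 Ld:1 B:1 rd:0 wr:0>
#5 MUL src=r0,r2 held:FU  <A:0 Mu:0 Ld:1 B:1 rd:0 wr:0>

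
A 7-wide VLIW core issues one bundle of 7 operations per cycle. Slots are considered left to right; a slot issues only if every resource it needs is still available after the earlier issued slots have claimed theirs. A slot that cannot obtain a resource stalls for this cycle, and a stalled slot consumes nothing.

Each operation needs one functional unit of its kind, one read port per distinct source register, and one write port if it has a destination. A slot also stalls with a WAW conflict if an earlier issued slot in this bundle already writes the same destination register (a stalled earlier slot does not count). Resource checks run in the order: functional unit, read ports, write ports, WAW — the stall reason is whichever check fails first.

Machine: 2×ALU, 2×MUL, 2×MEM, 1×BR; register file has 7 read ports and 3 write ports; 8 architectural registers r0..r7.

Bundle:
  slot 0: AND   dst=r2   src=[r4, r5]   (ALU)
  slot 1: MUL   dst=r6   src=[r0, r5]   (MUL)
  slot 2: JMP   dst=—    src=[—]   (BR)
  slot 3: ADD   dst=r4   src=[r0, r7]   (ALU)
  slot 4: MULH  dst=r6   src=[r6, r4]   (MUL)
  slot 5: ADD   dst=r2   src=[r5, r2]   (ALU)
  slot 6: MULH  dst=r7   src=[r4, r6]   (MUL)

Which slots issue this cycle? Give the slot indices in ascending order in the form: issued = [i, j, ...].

issued = [0, 1, 2, 3]

  0. ALU→r2 ⇒ go  {1A/2Mu/2Ld/1B | 5r 2w}
  1. MUL→r6 ⇒ go  {1A/1Mu/2Ld/1B | 3r 1w}
  2. BR ⇒ go  {1A/1Mu/2Ld/0B | 3r 1w}
  3. ALU→r4 ⇒ go  {0A/1Mu/2Ld/0B | 1r 0w}
  4. MUL→r6 ⇒ no(RD_PORT)  {0A/1Mu/2Ld/0B | 1r 0w}
  5. ALU→r2 ⇒ no(FU)  {0A/1Mu/2Ld/0B | 1r 0w}
  6. MUL→r7 ⇒ no(RD_PORT)  {0A/1Mu/2Ld/0B | 1r 0w}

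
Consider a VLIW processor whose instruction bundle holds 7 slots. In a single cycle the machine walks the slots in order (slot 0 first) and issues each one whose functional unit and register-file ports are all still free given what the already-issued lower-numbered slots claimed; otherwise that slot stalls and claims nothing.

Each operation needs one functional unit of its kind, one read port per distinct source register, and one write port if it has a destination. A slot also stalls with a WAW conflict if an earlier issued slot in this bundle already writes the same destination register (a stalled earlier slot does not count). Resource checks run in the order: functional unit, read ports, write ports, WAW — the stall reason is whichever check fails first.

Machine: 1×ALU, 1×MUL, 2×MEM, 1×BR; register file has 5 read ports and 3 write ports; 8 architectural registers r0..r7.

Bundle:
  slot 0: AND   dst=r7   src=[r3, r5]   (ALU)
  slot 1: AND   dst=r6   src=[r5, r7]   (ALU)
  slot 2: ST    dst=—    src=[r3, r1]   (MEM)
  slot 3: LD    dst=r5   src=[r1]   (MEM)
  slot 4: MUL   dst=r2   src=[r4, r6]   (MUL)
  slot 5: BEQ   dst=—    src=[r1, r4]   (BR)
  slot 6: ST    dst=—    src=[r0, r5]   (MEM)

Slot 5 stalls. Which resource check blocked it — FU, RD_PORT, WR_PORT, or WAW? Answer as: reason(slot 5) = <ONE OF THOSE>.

  0. ALU→r7 ⇒ go  {0A/1Mu/2Ld/1B | 3r 2w}
  1. ALU→r6 ⇒ no(FU)  {0A/1Mu/2Ld/1B | 3r 2w}
  2. MEM ⇒ go  {0A/1Mu/1Ld/1B | 1r 2w}
  3. MEM→r5 ⇒ go  {0A/1Mu/0Ld/1B | 0r 1w}
  4. MUL→r2 ⇒ no(RD_PORT)  {0A/1Mu/0Ld/1B | 0r 1w}
  5. BR ⇒ no(RD_PORT)  {0A/1Mu/0Ld/1B | 0r 1w}
  6. MEM ⇒ no(FU)  {0A/1Mu/0Ld/1B | 0r 1w}

reason(slot 5) = RD_PORT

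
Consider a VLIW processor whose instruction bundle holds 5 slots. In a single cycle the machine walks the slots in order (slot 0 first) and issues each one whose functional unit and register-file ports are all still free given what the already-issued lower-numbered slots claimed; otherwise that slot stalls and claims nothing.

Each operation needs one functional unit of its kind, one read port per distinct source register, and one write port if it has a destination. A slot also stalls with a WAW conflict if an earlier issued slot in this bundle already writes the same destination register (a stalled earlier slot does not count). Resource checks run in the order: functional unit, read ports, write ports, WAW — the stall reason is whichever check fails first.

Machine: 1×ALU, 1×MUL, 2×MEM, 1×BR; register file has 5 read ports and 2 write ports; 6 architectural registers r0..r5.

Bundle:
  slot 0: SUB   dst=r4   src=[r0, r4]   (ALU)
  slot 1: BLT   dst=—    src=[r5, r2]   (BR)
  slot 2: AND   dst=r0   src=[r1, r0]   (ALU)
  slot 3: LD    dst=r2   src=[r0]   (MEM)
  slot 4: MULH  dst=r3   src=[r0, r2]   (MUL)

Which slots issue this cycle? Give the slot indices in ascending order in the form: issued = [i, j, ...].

#0 ALU src=r0,r4 dispatched  <A:0 Mu:1 Ld:2 B:1 rd:3 wr:1>
#1 BR src=r5,r2 dispatched  <A:0 Mu:1 Ld:2 B:0 rd:1 wr:1>
#2 ALU src=r1,r0 held:FU  <A:0 Mu:1 Ld:2 B:0 rd:1 wr:1>
#3 MEM src=r0 dispatched  <A:0 Mu:1 Ld:1 B:0 rd:0 wr:0>
#4 MUL src=r0,r2 held:RD_PORT  <A:0 Mu:1 Ld:1 B:0 rd:0 wr:0>

issued = [0, 1, 3]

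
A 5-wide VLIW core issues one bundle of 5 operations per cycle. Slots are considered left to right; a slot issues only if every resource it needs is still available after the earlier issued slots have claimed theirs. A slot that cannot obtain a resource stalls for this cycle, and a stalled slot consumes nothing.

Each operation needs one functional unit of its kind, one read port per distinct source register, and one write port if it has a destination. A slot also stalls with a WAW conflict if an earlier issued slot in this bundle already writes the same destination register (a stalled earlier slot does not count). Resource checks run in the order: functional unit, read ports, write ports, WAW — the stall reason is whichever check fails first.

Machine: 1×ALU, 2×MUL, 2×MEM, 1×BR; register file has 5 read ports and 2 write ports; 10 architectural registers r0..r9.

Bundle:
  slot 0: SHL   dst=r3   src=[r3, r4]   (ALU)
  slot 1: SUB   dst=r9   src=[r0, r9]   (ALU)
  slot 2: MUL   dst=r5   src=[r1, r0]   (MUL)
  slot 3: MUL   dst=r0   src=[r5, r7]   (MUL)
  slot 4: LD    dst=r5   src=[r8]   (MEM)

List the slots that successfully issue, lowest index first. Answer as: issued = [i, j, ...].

issued = [0, 2]

#0 ALU src=r3,r4 dispatched  <A:0 Mu:2 Ld:2 B:1 rd:3 wr:1>
#1 ALU src=r0,r9 held:FU  <A:0 Mu:2 Ld:2 B:1 rd:3 wr:1>
#2 MUL src=r1,r0 dispatched  <A:0 Mu:1 Ld:2 B:1 rd:1 wr:0>
#3 MUL src=r5,r7 held:RD_PORT  <A:0 Mu:1 Ld:2 B:1 rd:1 wr:0>
#4 MEM src=r8 held:WR_PORT  <A:0 Mu:1 Ld:2 B:1 rd:1 wr:0>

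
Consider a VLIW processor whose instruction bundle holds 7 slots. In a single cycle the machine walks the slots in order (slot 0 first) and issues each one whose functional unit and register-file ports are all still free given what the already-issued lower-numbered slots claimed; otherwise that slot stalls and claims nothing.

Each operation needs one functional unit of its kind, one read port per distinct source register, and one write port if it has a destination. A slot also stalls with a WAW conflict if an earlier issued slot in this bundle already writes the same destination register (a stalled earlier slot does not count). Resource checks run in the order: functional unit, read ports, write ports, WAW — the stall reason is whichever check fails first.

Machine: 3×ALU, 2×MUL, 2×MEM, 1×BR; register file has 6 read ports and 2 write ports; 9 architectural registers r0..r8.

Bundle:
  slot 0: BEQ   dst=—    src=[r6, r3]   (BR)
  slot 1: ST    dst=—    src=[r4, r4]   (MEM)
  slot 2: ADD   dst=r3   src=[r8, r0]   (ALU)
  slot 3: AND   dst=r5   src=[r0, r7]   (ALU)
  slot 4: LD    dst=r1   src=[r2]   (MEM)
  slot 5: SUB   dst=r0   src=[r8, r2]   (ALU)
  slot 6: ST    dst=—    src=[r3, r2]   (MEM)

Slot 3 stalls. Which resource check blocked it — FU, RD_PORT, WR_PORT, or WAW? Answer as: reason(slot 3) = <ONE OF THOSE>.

[0] BR needs rd=2 wr=0: ok; after: ALU=3 MUL=2 MEM=2 BR=0, R=4, W=2
[1] MEM needs rd=1 wr=0: ok; after: ALU=3 MUL=2 MEM=1 BR=0, R=3, W=2
[2] ALU needs rd=2 wr=1: ok; after: ALU=2 MUL=2 MEM=1 BR=0, R=1, W=1
[3] ALU needs rd=2 wr=1: RD_PORT; after: ALU=2 MUL=2 MEM=1 BR=0, R=1, W=1
[4] MEM needs rd=1 wr=1: ok; after: ALU=2 MUL=2 MEM=0 BR=0, R=0, W=0
[5] ALU needs rd=2 wr=1: RD_PORT; after: ALU=2 MUL=2 MEM=0 BR=0, R=0, W=0
[6] MEM needs rd=2 wr=0: FU; after: ALU=2 MUL=2 MEM=0 BR=0, R=0, W=0

reason(slot 3) = RD_PORT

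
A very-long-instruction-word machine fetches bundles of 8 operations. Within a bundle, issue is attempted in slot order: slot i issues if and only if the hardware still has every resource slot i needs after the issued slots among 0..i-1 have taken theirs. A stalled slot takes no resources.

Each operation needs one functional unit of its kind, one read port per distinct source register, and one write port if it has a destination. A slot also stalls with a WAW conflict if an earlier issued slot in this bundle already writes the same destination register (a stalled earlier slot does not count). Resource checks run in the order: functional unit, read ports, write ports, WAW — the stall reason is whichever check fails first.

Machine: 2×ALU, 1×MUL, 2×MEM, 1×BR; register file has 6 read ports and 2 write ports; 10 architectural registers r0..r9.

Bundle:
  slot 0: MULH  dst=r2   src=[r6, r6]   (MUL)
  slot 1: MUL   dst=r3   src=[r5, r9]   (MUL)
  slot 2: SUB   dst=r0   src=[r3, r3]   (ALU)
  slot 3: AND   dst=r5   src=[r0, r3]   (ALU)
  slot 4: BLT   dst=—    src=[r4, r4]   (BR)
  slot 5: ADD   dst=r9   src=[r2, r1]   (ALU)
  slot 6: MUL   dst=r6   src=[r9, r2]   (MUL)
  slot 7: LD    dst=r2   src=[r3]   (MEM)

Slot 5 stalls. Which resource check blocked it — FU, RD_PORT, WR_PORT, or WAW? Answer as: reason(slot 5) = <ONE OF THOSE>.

reason(slot 5) = WR_PORT

(0) want 1×MUL +1rd +1wr — yes → AL2|MU0|ME2|BR1|rd5|wr1
(1) want 1×MUL +2rd +1wr — FU → AL2|MU0|ME2|BR1|rd5|wr1
(2) want 1×ALU +1rd +1wr — yes → AL1|MU0|ME2|BR1|rd4|wr0
(3) want 1×ALU +2rd +1wr — WR_PORT → AL1|MU0|ME2|BR1|rd4|wr0
(4) want 1×BR +1rd +0wr — yes → AL1|MU0|ME2|BR0|rd3|wr0
(5) want 1×ALU +2rd +1wr — WR_PORT → AL1|MU0|ME2|BR0|rd3|wr0
(6) want 1×MUL +2rd +1wr — FU → AL1|MU0|ME2|BR0|rd3|wr0
(7) want 1×MEM +1rd +1wr — WR_PORT → AL1|MU0|ME2|BR0|rd3|wr0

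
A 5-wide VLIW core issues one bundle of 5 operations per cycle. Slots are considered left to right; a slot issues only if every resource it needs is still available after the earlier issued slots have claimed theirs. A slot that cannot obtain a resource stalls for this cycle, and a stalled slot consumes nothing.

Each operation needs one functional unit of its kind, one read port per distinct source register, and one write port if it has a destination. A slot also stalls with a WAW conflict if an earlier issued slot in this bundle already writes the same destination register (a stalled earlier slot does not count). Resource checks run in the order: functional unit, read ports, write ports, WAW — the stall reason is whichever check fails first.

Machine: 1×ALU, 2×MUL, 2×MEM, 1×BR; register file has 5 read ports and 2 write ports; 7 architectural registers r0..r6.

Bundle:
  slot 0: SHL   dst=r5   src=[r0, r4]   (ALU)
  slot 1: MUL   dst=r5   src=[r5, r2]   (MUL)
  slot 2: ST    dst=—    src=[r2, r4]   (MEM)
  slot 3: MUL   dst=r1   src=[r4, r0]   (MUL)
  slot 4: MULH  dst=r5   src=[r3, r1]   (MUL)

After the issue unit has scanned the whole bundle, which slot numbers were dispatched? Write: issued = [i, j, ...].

issued = [0, 2]

slot 0 (ALU): ISSUE — free A0,Mu2,Ld2,B1 rp3 wp1
slot 1 (MUL): stall WAW — free A0,Mu2,Ld2,B1 rp3 wp1
slot 2 (MEM): ISSUE — free A0,Mu2,Ld1,B1 rp1 wp1
slot 3 (MUL): stall RD_PORT — free A0,Mu2,Ld1,B1 rp1 wp1
slot 4 (MUL): stall RD_PORT — free A0,Mu2,Ld1,B1 rp1 wp1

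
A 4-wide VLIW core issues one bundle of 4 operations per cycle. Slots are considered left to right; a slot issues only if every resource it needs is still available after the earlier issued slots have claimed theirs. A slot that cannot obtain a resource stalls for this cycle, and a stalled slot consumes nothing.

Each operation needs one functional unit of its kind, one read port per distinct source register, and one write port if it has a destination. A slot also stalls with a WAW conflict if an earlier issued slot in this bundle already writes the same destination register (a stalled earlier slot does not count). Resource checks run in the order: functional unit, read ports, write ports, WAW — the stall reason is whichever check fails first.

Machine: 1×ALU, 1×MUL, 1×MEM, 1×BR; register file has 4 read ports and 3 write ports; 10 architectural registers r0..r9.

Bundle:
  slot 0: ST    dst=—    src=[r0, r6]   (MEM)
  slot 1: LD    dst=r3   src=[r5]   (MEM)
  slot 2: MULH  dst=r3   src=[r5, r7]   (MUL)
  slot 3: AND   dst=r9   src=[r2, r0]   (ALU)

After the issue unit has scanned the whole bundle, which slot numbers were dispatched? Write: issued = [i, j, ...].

issued = [0, 2]

[0] MEM needs rd=2 wr=0: ok; after: ALU=1 MUL=1 MEM=0 BR=1, R=2, W=3
[1] MEM needs rd=1 wr=1: FU; after: ALU=1 MUL=1 MEM=0 BR=1, R=2, W=3
[2] MUL needs rd=2 wr=1: ok; after: ALU=1 MUL=0 MEM=0 BR=1, R=0, W=2
[3] ALU needs rd=2 wr=1: RD_PORT; after: ALU=1 MUL=0 MEM=0 BR=1, R=0, W=2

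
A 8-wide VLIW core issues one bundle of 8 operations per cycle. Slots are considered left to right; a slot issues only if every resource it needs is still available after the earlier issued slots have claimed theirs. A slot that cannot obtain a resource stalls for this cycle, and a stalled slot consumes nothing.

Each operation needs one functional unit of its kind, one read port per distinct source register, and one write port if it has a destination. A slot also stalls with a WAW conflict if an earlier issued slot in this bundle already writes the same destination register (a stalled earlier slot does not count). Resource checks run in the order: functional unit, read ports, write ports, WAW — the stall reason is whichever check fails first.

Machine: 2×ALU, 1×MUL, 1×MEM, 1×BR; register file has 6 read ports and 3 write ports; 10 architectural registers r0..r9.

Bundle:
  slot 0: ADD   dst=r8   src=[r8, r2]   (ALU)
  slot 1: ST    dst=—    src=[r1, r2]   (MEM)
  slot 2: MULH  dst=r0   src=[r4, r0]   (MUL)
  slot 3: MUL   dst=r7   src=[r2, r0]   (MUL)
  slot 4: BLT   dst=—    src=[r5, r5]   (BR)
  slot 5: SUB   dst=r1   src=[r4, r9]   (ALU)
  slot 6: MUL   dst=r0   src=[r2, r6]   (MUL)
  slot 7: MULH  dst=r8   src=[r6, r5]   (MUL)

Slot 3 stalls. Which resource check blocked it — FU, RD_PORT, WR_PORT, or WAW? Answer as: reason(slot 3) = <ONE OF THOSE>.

reason(slot 3) = FU

#0 ALU src=r8,r2 dispatched  <A:1 Mu:1 Ld:1 B:1 rd:4 wr:2>
#1 MEM src=r1,r2 dispatched  <A:1 Mu:1 Ld:0 B:1 rd:2 wr:2>
#2 MUL src=r4,r0 dispatched  <A:1 Mu:0 Ld:0 B:1 rd:0 wr:1>
#3 MUL src=r2,r0 held:FU  <A:1 Mu:0 Ld:0 B:1 rd:0 wr:1>
#4 BR src=r5,r5 held:RD_PORT  <A:1 Mu:0 Ld:0 B:1 rd:0 wr:1>
#5 ALU src=r4,r9 held:RD_PORT  <A:1 Mu:0 Ld:0 B:1 rd:0 wr:1>
#6 MUL src=r2,r6 held:FU  <A:1 Mu:0 Ld:0 B:1 rd:0 wr:1>
#7 MUL src=r6,r5 held:FU  <A:1 Mu:0 Ld:0 B:1 rd:0 wr:1>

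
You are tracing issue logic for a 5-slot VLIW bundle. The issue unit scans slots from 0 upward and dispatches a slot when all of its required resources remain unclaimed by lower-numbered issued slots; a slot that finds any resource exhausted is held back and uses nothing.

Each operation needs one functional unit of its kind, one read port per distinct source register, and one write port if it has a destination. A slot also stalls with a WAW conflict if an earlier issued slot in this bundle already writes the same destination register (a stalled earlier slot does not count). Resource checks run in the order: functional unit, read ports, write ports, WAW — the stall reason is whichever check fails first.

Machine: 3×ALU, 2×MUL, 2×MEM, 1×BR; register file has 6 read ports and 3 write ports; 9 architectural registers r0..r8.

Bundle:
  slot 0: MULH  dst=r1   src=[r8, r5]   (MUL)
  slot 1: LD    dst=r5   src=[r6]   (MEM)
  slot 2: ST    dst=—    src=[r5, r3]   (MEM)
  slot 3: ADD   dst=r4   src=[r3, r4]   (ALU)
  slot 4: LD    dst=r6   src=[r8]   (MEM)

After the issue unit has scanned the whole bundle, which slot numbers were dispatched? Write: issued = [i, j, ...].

(0) want 1×MUL +2rd +1wr — yes → AL3|MU1|ME2|BR1|rd4|wr2
(1) want 1×MEM +1rd +1wr — yes → AL3|MU1|ME1|BR1|rd3|wr1
(2) want 1×MEM +2rd +0wr — yes → AL3|MU1|ME0|BR1|rd1|wr1
(3) want 1×ALU +2rd +1wr — RD_PORT → AL3|MU1|ME0|BR1|rd1|wr1
(4) want 1×MEM +1rd +1wr — FU → AL3|MU1|ME0|BR1|rd1|wr1

issued = [0, 1, 2]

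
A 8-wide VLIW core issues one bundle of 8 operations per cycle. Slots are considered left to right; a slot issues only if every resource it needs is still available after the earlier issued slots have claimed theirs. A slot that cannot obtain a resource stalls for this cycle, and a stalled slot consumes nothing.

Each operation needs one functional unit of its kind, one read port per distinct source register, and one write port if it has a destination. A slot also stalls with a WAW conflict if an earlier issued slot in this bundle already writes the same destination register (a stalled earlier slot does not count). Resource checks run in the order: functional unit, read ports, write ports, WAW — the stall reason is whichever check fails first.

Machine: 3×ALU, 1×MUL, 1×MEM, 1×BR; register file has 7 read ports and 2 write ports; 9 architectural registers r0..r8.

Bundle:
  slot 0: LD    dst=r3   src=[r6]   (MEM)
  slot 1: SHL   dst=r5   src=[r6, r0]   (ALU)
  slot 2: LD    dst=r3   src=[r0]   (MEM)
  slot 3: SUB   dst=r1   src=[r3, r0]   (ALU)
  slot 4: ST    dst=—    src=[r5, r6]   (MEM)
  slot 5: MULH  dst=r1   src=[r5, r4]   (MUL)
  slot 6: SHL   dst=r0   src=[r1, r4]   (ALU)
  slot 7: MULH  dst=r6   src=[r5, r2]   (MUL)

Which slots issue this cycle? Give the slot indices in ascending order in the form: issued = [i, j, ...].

issued = [0, 1]

[0] MEM needs rd=1 wr=1: ok; after: ALU=3 MUL=1 MEM=0 BR=1, R=6, W=1
[1] ALU needs rd=2 wr=1: ok; after: ALU=2 MUL=1 MEM=0 BR=1, R=4, W=0
[2] MEM needs rd=1 wr=1: FU; after: ALU=2 MUL=1 MEM=0 BR=1, R=4, W=0
[3] ALU needs rd=2 wr=1: WR_PORT; after: ALU=2 MUL=1 MEM=0 BR=1, R=4, W=0
[4] MEM needs rd=2 wr=0: FU; after: ALU=2 MUL=1 MEM=0 BR=1, R=4, W=0
[5] MUL needs rd=2 wr=1: WR_PORT; after: ALU=2 MUL=1 MEM=0 BR=1, R=4, W=0
[6] ALU needs rd=2 wr=1: WR_PORT; after: ALU=2 MUL=1 MEM=0 BR=1, R=4, W=0
[7] MUL needs rd=2 wr=1: WR_PORT; after: ALU=2 MUL=1 MEM=0 BR=1, R=4, W=0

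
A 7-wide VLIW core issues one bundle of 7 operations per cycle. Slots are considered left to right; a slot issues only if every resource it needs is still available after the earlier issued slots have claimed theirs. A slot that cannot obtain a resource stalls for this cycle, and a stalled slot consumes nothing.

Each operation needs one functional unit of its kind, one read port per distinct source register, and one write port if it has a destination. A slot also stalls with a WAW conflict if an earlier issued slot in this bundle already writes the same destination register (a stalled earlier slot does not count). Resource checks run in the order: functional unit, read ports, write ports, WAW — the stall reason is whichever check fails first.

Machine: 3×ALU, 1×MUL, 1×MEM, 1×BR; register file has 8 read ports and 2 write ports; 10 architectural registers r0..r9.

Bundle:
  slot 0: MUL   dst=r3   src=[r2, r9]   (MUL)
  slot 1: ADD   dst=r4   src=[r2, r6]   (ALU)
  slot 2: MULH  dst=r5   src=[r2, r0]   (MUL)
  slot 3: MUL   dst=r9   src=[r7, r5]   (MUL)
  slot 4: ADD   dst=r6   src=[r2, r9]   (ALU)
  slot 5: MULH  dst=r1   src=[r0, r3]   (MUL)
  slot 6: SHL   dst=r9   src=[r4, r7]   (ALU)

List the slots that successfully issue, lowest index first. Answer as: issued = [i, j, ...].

#0 MUL src=r2,r9 dispatched  <A:3 Mu:0 Ld:1 B:1 rd:6 wr:1>
#1 ALU src=r2,r6 dispatched  <A:2 Mu:0 Ld:1 B:1 rd:4 wr:0>
#2 MUL src=r2,r0 held:FU  <A:2 Mu:0 Ld:1 B:1 rd:4 wr:0>
#3 MUL src=r7,r5 held:FU  <A:2 Mu:0 Ld:1 B:1 rd:4 wr:0>
#4 ALU src=r2,r9 held:WR_PORT  <A:2 Mu:0 Ld:1 B:1 rd:4 wr:0>
#5 MUL src=r0,r3 held:FU  <A:2 Mu:0 Ld:1 B:1 rd:4 wr:0>
#6 ALU src=r4,r7 held:WR_PORT  <A:2 Mu:0 Ld:1 B:1 rd:4 wr:0>

issued = [0, 1]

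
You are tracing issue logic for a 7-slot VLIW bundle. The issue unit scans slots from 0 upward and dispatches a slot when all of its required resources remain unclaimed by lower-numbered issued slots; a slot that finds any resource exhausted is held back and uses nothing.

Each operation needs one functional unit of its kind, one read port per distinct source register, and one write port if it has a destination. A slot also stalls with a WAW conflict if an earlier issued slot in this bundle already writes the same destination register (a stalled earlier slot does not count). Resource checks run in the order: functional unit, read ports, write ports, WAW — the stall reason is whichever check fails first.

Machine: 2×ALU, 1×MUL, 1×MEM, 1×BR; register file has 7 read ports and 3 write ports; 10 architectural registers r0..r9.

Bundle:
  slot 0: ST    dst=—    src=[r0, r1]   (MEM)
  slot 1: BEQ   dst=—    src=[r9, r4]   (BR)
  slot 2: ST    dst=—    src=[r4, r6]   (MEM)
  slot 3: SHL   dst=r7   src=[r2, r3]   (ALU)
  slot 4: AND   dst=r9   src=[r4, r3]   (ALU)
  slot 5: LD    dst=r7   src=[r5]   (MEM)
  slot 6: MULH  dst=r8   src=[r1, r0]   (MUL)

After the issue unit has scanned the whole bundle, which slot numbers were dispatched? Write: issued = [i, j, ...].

issued = [0, 1, 3]

  0. MEM ⇒ go  {2A/1Mu/0Ld/1B | 5r 3w}
  1. BR ⇒ go  {2A/1Mu/0Ld/0B | 3r 3w}
  2. MEM ⇒ no(FU)  {2A/1Mu/0Ld/0B | 3r 3w}
  3. ALU→r7 ⇒ go  {1A/1Mu/0Ld/0B | 1r 2w}
  4. ALU→r9 ⇒ no(RD_PORT)  {1A/1Mu/0Ld/0B | 1r 2w}
  5. MEM→r7 ⇒ no(FU)  {1A/1Mu/0Ld/0B | 1r 2w}
  6. MUL→r8 ⇒ no(RD_PORT)  {1A/1Mu/0Ld/0B | 1r 2w}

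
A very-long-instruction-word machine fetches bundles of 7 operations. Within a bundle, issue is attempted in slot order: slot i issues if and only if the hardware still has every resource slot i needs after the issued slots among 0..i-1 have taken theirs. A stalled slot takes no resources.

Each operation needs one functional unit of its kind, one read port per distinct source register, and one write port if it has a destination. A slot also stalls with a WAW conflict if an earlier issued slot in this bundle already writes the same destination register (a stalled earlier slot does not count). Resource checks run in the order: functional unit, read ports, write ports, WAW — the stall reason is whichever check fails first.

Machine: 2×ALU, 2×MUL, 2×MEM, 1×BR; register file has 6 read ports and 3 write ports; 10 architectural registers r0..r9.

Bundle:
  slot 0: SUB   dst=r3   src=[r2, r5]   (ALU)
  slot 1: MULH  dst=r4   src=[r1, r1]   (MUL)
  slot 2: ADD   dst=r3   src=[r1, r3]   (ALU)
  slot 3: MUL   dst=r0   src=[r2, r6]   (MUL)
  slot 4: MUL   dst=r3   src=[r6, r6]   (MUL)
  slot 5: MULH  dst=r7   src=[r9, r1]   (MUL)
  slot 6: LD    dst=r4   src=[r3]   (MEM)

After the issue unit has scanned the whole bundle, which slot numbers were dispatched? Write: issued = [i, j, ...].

#0 ALU src=r2,r5 dispatched  <A:1 Mu:2 Ld:2 B:1 rd:4 wr:2>
#1 MUL src=r1,r1 dispatched  <A:1 Mu:1 Ld:2 B:1 rd:3 wr:1>
#2 ALU src=r1,r3 held:WAW  <A:1 Mu:1 Ld:2 B:1 rd:3 wr:1>
#3 MUL src=r2,r6 dispatched  <A:1 Mu:0 Ld:2 B:1 rd:1 wr:0>
#4 MUL src=r6,r6 held:FU  <A:1 Mu:0 Ld:2 B:1 rd:1 wr:0>
#5 MUL src=r9,r1 held:FU  <A:1 Mu:0 Ld:2 B:1 rd:1 wr:0>
#6 MEM src=r3 held:WR_PORT  <A:1 Mu:0 Ld:2 B:1 rd:1 wr:0>

issued = [0, 1, 3]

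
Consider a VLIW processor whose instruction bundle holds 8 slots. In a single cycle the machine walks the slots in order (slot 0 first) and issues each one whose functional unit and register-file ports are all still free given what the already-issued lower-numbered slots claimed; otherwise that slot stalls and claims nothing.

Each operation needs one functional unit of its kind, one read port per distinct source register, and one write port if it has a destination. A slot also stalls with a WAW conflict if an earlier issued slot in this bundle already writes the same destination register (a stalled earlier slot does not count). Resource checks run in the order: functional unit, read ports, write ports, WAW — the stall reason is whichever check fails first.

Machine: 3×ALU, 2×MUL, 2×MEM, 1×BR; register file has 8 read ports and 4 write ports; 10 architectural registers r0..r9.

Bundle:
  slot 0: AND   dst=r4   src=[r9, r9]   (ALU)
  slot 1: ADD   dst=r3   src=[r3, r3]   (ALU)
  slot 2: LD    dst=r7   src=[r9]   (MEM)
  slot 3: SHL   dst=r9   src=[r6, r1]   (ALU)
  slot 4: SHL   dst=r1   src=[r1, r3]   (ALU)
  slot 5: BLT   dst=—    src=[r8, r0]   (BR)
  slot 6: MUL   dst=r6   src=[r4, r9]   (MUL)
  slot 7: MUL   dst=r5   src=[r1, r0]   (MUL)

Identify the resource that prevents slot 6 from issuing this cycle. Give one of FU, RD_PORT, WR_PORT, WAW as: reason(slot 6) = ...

(0) want 1×ALU +1rd +1wr — yes → AL2|MU2|ME2|BR1|rd7|wr3
(1) want 1×ALU +1rd +1wr — yes → AL1|MU2|ME2|BR1|rd6|wr2
(2) want 1×MEM +1rd +1wr — yes → AL1|MU2|ME1|BR1|rd5|wr1
(3) want 1×ALU +2rd +1wr — yes → AL0|MU2|ME1|BR1|rd3|wr0
(4) want 1×ALU +2rd +1wr — FU → AL0|MU2|ME1|BR1|rd3|wr0
(5) want 1×BR +2rd +0wr — yes → AL0|MU2|ME1|BR0|rd1|wr0
(6) want 1×MUL +2rd +1wr — RD_PORT → AL0|MU2|ME1|BR0|rd1|wr0
(7) want 1×MUL +2rd +1wr — RD_PORT → AL0|MU2|ME1|BR0|rd1|wr0

reason(slot 6) = RD_PORT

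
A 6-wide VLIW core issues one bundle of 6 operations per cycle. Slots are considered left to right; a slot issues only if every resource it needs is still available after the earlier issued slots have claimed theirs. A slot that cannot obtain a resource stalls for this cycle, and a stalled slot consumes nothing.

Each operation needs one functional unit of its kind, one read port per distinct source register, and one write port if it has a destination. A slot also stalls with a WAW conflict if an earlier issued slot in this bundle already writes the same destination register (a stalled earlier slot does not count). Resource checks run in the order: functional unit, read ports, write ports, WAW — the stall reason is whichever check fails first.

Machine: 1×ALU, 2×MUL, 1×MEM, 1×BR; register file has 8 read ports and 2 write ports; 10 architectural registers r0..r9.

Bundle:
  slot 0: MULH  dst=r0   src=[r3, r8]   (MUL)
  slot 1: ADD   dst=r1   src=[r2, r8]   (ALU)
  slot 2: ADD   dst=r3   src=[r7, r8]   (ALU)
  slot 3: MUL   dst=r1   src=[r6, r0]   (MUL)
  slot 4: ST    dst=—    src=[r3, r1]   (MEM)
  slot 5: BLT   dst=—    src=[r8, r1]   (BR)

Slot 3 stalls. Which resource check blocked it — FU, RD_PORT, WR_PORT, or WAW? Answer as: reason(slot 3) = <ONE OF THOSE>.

reason(slot 3) = WR_PORT

#0 MUL src=r3,r8 dispatched  <A:1 Mu:1 Ld:1 B:1 rd:6 wr:1>
#1 ALU src=r2,r8 dispatched  <A:0 Mu:1 Ld:1 B:1 rd:4 wr:0>
#2 ALU src=r7,r8 held:FU  <A:0 Mu:1 Ld:1 B:1 rd:4 wr:0>
#3 MUL src=r6,r0 held:WR_PORT  <A:0 Mu:1 Ld:1 B:1 rd:4 wr:0>
#4 MEM src=r3,r1 dispatched  <A:0 Mu:1 Ld:0 B:1 rd:2 wr:0>
#5 BR src=r8,r1 dispatched  <A:0 Mu:1 Ld:0 B:0 rd:0 wr:0>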